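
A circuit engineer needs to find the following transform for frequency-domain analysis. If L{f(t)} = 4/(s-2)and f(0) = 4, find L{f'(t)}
L{f'(t)} = s·F(s) - f(0) = 4s/(s-2)-4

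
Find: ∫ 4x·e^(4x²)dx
Let u=4x², du=8x dx
∫ (1/2)e^u du=e^u/2 + C

Answer: e^(4x²)/2 + C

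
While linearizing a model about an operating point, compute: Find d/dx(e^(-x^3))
Chain rule: d/dx[e^u] = e^u · u' where u = -x^3
u' = -3x^2

Answer: -3x^2·e^(-x^3)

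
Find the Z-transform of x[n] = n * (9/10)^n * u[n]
Using the property Z{n*a^n*u[n]}=az/(z-a)^2
With a=9/10: X(z)=(9/10)z/(z - 9/10)^2, |z| > 9/10

Answer: (9/10)z/(z - 9/10)^2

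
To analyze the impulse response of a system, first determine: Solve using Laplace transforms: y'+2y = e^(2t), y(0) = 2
Take L: sY - 2+2Y=1/(s-2)
Y(s+2)=1/(s-2)+2
Y=1/((s-2)(s+2))+2/(s+2)
Partial fractions: 1/((s-2)(s+2))=(1/4)/(s-2) - (1/4)/(s+2)
So Y=(1/4)/(s-2)+(7/4)/(s+2)
Inverse Laplace transform (L^(-1){1/(s-2)}=e^(2t), L^(-1){1/(s+2)}=e^(-2t)):

Answer: y(t)=(1/4)·e^(2t)+(7/4)·e^(-2t)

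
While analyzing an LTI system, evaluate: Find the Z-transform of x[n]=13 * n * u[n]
Z{n * u[n]}=z/(z-1)^2
By linearity: Z{13 * n * u[n]}=13z/(z-1)^2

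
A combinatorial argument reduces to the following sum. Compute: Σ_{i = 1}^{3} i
Using formula: Σ i^1 = n(n+1)/2 = 3·4/2 = 6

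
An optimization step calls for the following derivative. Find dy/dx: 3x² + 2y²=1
Differentiate: 6x + 4y·(dy/dx)=0
dy/dx=-6x/(4y)=-(3/2)·(x/y)

Answer: dy/dx=-(3/2)·(x/y)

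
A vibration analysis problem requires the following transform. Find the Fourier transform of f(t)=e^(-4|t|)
Using the standard pair: F{e^(-a|t|)}=2a/(a^2 + omega^2)
With a=4: F(omega)=8/(16 + omega^2)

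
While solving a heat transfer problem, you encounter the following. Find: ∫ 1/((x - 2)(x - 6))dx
Partial fractions: 1/((x-2)(x-6))=A/(x-2)+B/(x-6)
A=-1/4, B=1/4
∫ [-1/4· 1/(x-2)+1/4· 1/(x-6)] dx
=(1/4)[ln|x-6| - ln|x-2|]+C

Answer: (1/4)·ln|(x-6)/(x-2)|+C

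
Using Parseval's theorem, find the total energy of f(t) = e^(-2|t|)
Parseval's theorem: E=integral |f(t)|^2 dt=(1/2pi) integral |F(omega)|^2 domega
E=integral_{-inf}^{inf} e^(-4|t|) dt=2 * integral_0^inf e^(-4t) dt=2/(2 * 2)=1/2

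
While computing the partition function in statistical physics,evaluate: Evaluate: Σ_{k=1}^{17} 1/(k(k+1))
Partial fractions: 1/(k(k+1))=1/k - 1/(k+1)
Telescoping sum: 1(1-1/18)=1·17/18

Answer: 17/18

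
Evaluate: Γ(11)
Γ(n) = (n-1)! for positive integers
Γ(11) = 10! = 3628800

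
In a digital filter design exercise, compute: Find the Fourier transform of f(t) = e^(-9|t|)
Using the standard pair: F{e^(-a|t|)}=2a/(a^2+omega^2)
With a=9: F(omega)=18/(81+omega^2)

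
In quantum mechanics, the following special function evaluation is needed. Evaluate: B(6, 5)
B(x,y)=Γ(x)Γ(y)/Γ(x + y)=(x-1)!(y-1)!/(x + y-1)!
B(6,5)=5!·4!/10!=1/1260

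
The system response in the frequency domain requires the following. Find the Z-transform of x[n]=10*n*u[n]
Z{n*u[n]}=z/(z-1)^2
By linearity: Z{10*n*u[n]}=10z/(z-1)^2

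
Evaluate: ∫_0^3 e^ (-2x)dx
Antiderivative: (1/(-2))e^(-2x)
Evaluate: (1/(-2))(e^-6-1)

Answer: (e^-6-1)/(-2)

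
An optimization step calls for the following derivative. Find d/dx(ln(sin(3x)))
Chain rule: d/dx[ln(u)]=u'/u where u=sin(3x)
u'=3cos(3x)

Answer: (3cos(3x))/(sin(3x))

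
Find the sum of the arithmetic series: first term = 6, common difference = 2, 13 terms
Last term: a_n=6+(13-1)·2=30
Sum=n(a_1+a_n)/2=13(6+30)/2=234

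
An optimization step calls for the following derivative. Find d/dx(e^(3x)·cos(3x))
Product rule: (fg)'=f'g+fg'
f=e^(3x), f'=3·e^(3x)
g=cos(3x), g'=-3·sin(3x)

Answer: 3·e^(3x)·cos(3x)-3·e^(3x)·sin(3x)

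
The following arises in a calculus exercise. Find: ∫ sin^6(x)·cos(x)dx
Let u=sin(x), du=cos(x) dx
∫ u^6 du=u^7/7 + C

Answer: sin^7(x)/7 + C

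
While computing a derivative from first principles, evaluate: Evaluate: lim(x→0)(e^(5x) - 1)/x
L'Hôpital (0/0): lim 5e^(5x)/1=5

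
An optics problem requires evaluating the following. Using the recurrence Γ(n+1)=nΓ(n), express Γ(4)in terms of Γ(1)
Γ(4) = 3Γ(3) = 3·2Γ(2) = ... = 3!·Γ(1) = 6·Γ(1)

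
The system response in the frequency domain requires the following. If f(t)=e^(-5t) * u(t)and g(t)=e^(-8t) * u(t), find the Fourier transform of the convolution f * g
By the convolution theorem: F{f * g}=F(omega) * G(omega)
F(omega)=1/(5+j * omega), G(omega)=1/(8+j * omega)
F{f * g}=1/((5+j * omega)(8+j * omega))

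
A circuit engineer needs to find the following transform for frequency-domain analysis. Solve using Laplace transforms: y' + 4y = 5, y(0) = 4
Take L of both sides: sY(s)-4+4Y(s) = 5/s
Y(s)(s+4) = 5/s+4
Y(s) = 5/(s(s+4))+4/(s+4)
Partial fractions: 5/(s(s+4)) = (5/4)/s - (5/4)/(s+4)
So Y(s) = (5/4)/s+(11/4)/(s+4)
Inverse transform (L^(-1){1/s} = 1, L^(-1){1/(s+4)} = e^(-4t)):

Answer: y(t) = 5/4+(11/4)·e^(-4t)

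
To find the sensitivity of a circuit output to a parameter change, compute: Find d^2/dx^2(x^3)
Apply power rule 2 times:
d^1: 3x^2
d^2: 6x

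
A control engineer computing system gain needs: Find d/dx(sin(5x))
Chain rule: d/dx[sin(u)] = cos(u)·u' where u = 5x
u' = 5

Answer: 5·cos(5x)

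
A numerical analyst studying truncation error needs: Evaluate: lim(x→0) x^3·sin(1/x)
Squeeze theorem: -|x^3| ≤ x^3·sin(1/x) ≤ |x^3|
Since x^3 → 0 as x → 0, by squeeze theorem the limit is 0

Answer: 0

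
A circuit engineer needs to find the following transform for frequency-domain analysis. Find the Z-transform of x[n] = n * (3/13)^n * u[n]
Using the property Z{n * a^n * u[n]} = az/(z-a)^2
With a = 3/13: X(z) = (3/13)z/(z - 3/13)^2, |z| > 3/13

Answer: (3/13)z/(z - 3/13)^2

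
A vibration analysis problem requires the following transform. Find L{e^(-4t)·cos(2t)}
First shifting: L{e^(at)f(t)} = F(s-a)
L{cos(2t)} = s/(s²+4)
Shift: (s+4)/((s+4)²+4)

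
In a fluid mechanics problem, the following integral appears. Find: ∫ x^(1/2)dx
Power rule: ∫ x^(1/2) dx=x^(3/2)/(3/2)+C

Answer: (2/3)·x^(3/2)+C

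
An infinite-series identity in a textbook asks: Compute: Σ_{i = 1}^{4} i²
Using formula: Σ i^2 = n(n+1)(2n+1)/6 = 4·5·9/6 = 30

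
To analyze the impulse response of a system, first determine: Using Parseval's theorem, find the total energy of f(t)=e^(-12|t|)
Parseval's theorem: E=integral |f(t)|^2 dt=(1/2pi) integral |F(omega)|^2 domega
E=integral_{-inf}^{inf} e^(-24|t|) dt=2 * integral_0^inf e^(-24t) dt=2/(2 * 12)=1/12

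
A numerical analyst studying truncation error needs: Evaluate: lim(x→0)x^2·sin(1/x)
Squeeze theorem: -|x^2| ≤ x^2·sin(1/x) ≤ |x^2|
Since x^2 → 0 as x → 0, by squeeze theorem the limit is 0

Answer: 0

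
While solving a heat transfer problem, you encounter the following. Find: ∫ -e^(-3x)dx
Since d/dx[e^(-3x)] = -3e^(-3x), we get 1/3 e^(-3x) + C

Answer: (1/3)e^(-3x) + C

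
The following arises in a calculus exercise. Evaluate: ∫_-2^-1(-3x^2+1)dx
Step 1: Find antiderivative F(x) = -x^3+x
Step 2: F(-1) - F(-2) = 0 - (6) = -6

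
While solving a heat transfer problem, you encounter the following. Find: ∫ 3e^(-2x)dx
Since d/dx[e^(-2x)] = -2e^(-2x), we get -3/2 e^(-2x)+C

Answer: (-3/2)e^(-2x)+C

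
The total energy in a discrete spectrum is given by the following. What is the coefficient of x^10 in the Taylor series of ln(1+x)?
ln(1 + x) = Σ (-1)^(n + 1) x^n/n
Coefficient of x^10 = (-1)^11/10 = -1/10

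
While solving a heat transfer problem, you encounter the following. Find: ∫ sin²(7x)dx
Using identity sin²(u)=(1 - cos(2u))/2:
∫ (1 - cos(14x))/2 dx=x/2 - sin(14x)/28 + C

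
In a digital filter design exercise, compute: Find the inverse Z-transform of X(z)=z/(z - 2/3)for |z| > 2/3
Standard pair: z/(z-a) <-> a^n*u[n] for causal signals
With a=2/3: x[n]=(2/3)^n*u[n]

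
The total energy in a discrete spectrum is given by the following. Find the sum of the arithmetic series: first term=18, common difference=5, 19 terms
Last term: a_n=18+(19-1)·5=108
Sum=n(a_1+a_n)/2=19(18+108)/2=1197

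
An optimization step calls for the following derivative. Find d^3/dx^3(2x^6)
Apply power rule 3 times:
d^1: 12x^5
d^2: 60x^4
d^3: 240x^3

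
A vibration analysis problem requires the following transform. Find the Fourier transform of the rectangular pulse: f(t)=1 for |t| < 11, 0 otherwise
F(omega) = integral from -11 to 11 of e^(-j*omega*t) dt
= 2*sin(11*omega)/omega = 22*sinc(11*omega/pi)

Answer: 2*sin(11*omega)/omega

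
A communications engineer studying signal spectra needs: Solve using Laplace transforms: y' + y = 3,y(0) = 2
Take L of both sides: sY(s) - 2 + Y(s) = 3/s
Y(s)(s + 1) = 3/s + 2
Y(s) = 3/(s(s + 1)) + 2/(s + 1)
Partial fractions: 3/(s(s + 1)) = 3/s - 3/(s + 1)
So Y(s) = 3/s - 1/(s + 1)
Inverse transform (L^(-1){1/s} = 1, L^(-1){1/(s + 1)} = e^(-t)):

Answer: y(t) = 3 - e^(-t)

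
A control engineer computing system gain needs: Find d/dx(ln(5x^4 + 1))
Chain rule: d/dx[ln(u)] = u'/u where u = 5x^4 + 1
u' = 20x^3

Answer: (20x^3)/(5x^4 + 1)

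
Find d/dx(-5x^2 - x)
Power rule: d/dx(ax^n)=n·a·x^(n-1)
Term by term: -10·x - 1

Answer: -10x - 1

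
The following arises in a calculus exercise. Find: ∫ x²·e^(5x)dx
Integration by parts twice:
First: u = x², dv = e^(5x) dx => x²e^(5x)/5 - (2/5)∫ xe^(5x) dx
Second (∫ xe^(5x) dx): xe^(5x)/5 - e^(5x)/25
Combining: e^(5x)(x²/5 - 2x/25 + 2/125) + C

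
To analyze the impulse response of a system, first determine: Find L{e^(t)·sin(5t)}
First shifting: L{e^(at)f(t)}=F(s-a)
L{sin(5t)}=5/(s² + 25)
Shift: 5/((s-1)² + 25)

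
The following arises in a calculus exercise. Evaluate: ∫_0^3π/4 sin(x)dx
Antiderivative: -cos(x)
Evaluate at bounds: [-cos(1·3π/4)/1] - [-cos(1·0)/1]
=(-(-√2/2) + (1))/1=1 + √2/2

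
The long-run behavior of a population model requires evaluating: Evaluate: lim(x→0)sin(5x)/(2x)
L'Hôpital (0/0): lim 5cos(5x)/2 = 5/2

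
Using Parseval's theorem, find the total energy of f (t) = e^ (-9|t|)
Parseval's theorem: E=integral |f(t)|^2 dt=(1/2pi) integral |F(omega)|^2 domega
E=integral_{-inf}^{inf} e^(-18|t|) dt=2*integral_0^inf e^(-18t) dt=2/(2*9)=1/9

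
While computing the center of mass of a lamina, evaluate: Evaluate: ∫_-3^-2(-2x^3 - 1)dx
Step 1: Find antiderivative F(x) = (-1/2)x^4 - x
Step 2: F(-2) - F(-3) = -6 - (-75/2) = 63/2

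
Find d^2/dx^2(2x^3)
Apply power rule 2 times:
d^1: 6x^2
d^2: 12x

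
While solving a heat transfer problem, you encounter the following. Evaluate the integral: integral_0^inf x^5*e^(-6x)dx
This is a Gamma integral. Substitute u=6x (du=6 dx):
integral_0^inf x^5 * e^(-6x) dx=(1/6^6) integral_0^inf u^5 * e^(-u) du
=Gamma(6)/6^6=5!/6^6=120/46656

Answer: 5/1944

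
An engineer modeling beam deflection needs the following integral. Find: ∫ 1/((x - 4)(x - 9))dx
Partial fractions: 1/((x-4)(x-9)) = A/(x-4)+B/(x-9)
A = -1/5, B = 1/5
∫ [-1/5· 1/(x-4)+1/5· 1/(x-9)] dx
= (1/5)[ln|x-9| - ln|x-4|]+C

Answer: (1/5)·ln|(x-9)/(x-4)|+C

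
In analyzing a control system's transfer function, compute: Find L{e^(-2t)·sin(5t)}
First shifting: L{e^(at)f(t)}=F(s-a)
L{sin(5t)}=5/(s² + 25)
Shift: 5/((s + 2)² + 25)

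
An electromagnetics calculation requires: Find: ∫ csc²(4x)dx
Since d/dx[-cot(4x)] = 4csc²(4x), integral = -cot(4x)/4+C

Answer: (-1/4)cot(4x)+C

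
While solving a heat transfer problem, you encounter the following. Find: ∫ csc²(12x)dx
Since d/dx[-cot(12x)]=12csc²(12x), integral=-cot(12x)/12 + C

Answer: (-1/12)cot(12x) + C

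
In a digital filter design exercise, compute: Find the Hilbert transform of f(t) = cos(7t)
The Hilbert transform shifts each frequency component by -pi/2.
H{cos(wt)}=sin(wt)
With w=7: H{cos(7t)}=sin(7t)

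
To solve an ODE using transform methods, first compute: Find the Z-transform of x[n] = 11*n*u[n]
Z{n*u[n]}=z/(z-1)^2
By linearity: Z{11*n*u[n]}=11z/(z-1)^2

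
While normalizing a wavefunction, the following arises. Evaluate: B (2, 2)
B(x,y) = Γ(x)Γ(y)/Γ(x + y) = (x-1)!(y-1)!/(x + y-1)!
B(2,2) = 1!·1!/3! = 1/6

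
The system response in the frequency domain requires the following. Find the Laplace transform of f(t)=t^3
L{t^n}=n!/s^(n+1)
L{t^3}=3!/s^4=6/s^4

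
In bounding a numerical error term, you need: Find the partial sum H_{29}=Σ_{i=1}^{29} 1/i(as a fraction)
H_29 = 1 + 1/2 + 1/3 + ... + 1/29
= 9227046511387/2329089562800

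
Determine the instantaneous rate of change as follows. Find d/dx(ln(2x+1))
Chain rule: d/dx[ln(u)]=u'/u where u=2x + 1
u'=2

Answer: (2)/(2x + 1)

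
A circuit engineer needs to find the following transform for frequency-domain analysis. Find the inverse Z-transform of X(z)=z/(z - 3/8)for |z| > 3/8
Standard pair: z/(z-a) <-> a^n * u[n] for causal signals
With a=3/8: x[n]=(3/8)^n * u[n]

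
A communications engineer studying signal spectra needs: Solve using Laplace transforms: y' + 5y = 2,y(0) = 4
Take L of both sides: sY(s)-4+5Y(s)=2/s
Y(s)(s+5)=2/s+4
Y(s)=2/(s(s+5))+4/(s+5)
Partial fractions: 2/(s(s+5))=(2/5)/s - (2/5)/(s+5)
So Y(s)=(2/5)/s+(18/5)/(s+5)
Inverse transform (L^(-1){1/s}=1, L^(-1){1/(s+5)}=e^(-5t)):

Answer: y(t)=2/5+(18/5)·e^(-5t)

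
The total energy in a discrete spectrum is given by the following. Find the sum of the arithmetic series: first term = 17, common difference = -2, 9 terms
Last term: a_n = 17+(9-1)·-2 = 1
Sum = n(a_1+a_n)/2 = 9(17+1)/2 = 81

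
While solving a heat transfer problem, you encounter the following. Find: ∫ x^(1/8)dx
Power rule: ∫ x^(1/8) dx=x^(9/8)/(9/8)+C

Answer: (8/9)·x^(9/8)+C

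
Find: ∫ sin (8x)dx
Using substitution u = 8x: ∫ sin(u) du/8 = -cos(u)/8 + C

Answer: (-1/8)cos(8x) + C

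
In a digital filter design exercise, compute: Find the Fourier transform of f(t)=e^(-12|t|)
Using the standard pair: F{e^(-a|t|)}=2a/(a^2+omega^2)
With a=12: F(omega)=24/(144+omega^2)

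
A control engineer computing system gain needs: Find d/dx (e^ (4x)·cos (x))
Product rule: (fg)' = f'g + fg'
f = e^(4x), f' = 4·e^(4x)
g = cos(x), g' = -sin(x)

Answer: 4·e^(4x)·cos(x) - e^(4x)·sin(x)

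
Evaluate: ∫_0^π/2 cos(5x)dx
Antiderivative: sin(5x)/5
Evaluate at bounds: [sin(5·π/2)/5] - [sin(5·0)/5]
= ((1) - (0))/5 = 1/5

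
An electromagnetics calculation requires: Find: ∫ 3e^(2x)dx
Since d/dx[e^(2x)] = 2e^(2x), we get 3/2 e^(2x)+C

Answer: (3/2)e^(2x)+C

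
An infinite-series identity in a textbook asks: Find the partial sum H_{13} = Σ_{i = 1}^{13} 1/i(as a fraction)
H_13 = 1 + 1/2 + 1/3 + ... + 1/13
= 1145993/360360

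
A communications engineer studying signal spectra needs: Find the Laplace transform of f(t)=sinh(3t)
L{sinh(at)}=a/(s²-a²)
L{sinh(3t)}=3/(s²-9)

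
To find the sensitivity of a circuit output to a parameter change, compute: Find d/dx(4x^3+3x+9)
Power rule: d/dx(ax^n)=n·a·x^(n-1)
Term by term: 12·x^2+3

Answer: 12x^2+3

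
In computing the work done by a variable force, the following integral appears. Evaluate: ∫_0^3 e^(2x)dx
Antiderivative: (1/2)e^(2x)
Evaluate: (1/2)(e^6-1)

Answer: (e^6-1)/2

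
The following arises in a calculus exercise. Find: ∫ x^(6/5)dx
Power rule: ∫ x^(6/5) dx = x^(11/5)/(11/5) + C

Answer: (5/11)·x^(11/5) + C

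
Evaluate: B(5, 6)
B(x,y) = Γ(x)Γ(y)/Γ(x + y) = (x-1)!(y-1)!/(x + y-1)!
B(5,6) = 4!·5!/10! = 1/1260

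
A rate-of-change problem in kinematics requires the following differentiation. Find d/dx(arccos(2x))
d/dx[arccos(u)]=-u'/√(1-u²), u=2x, u'=2

Answer: -2/√(1-4x²)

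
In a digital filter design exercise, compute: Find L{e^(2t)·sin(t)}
First shifting: L{e^(at)f(t)} = F(s-a)
L{sin(t)} = 1/(s² + 1)
Shift: 1/((s-2)² + 1)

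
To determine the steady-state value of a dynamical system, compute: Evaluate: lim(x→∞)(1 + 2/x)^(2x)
Rewrite as [(1 + 2/x)^x]^2.
lim(1 + 2/x)^x=e^2, so limit=(e^2)^2=e^4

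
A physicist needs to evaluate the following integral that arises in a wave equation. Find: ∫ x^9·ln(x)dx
By parts: u=ln(x), dv=x^9 dx
du=1/x dx, v=x^10/10
=x^10·ln(x)/10 - ∫ x^9/10 dx
=x^10·ln(x)/10 - x^10/100 + C

Answer: x^10(ln(x)/10 - 1/100) + C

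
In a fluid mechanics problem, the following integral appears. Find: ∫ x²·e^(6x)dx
Integration by parts twice:
First: u=x², dv=e^(6x) dx => x²e^(6x)/6 - (2/6)∫ xe^(6x) dx
Second (∫ xe^(6x) dx): xe^(6x)/6 - e^(6x)/36
Combining: e^(6x)(x²/6 - 2x/36 + 2/216) + C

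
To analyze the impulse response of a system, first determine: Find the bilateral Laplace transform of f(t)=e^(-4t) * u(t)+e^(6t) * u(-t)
For e^(-4t)*u(t): L=1/(s+4), Re(s) > -4
For e^(6t)*u(-t): L=-1/(s-6), Re(s) < 6
Combined: F(s)=1/(s+4)-1/(s-6), -4 < Re(s) < 6

Answer: 1/(s+4)-1/(s-6), ROC: -4 < Re(s) < 6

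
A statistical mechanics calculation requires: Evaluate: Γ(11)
Γ(n)=(n-1)! for positive integers
Γ(11)=10!=3628800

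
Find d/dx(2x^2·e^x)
Product rule: (fg)' = f'g + fg'
f = 2x^2, f' = 4x
g = e^x, g' = e^x

Answer: 4x·e^x + 2x^2·e^x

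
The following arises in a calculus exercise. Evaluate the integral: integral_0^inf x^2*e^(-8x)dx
This is a Gamma integral. Substitute u=8x (du=8 dx):
integral_0^inf x^2 * e^(-8x) dx=(1/8^3) integral_0^inf u^2 * e^(-u) du
=Gamma(3)/8^3=2!/8^3=2/512

Answer: 1/256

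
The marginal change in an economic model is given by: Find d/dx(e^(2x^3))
Chain rule: d/dx[e^u] = e^u · u' where u = 2x^3
u' = 6x^2

Answer: 6x^2·e^(2x^3)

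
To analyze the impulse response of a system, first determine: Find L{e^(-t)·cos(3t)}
First shifting: L{e^(at)f(t)} = F(s-a)
L{cos(3t)} = s/(s² + 9)
Shift: (s + 1)/((s + 1)² + 9)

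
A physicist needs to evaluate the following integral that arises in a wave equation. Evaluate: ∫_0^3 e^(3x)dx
Antiderivative: (1/3)e^(3x)
Evaluate: (1/3)(e^9 - 1)

Answer: (e^9 - 1)/3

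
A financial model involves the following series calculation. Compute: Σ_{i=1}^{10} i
Using formula: Σ i^1=n(n + 1)/2=10·11/2=55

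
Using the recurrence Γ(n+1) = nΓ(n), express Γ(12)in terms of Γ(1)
Γ(12) = 11Γ(11) = 11·10Γ(10) = ... = 11!·Γ(1) = 39916800·Γ(1)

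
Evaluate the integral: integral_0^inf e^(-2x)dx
integral_0^inf e^(-2x) dx=[-1/2 * e^(-2x)]_0^inf
=0 - (-1/2)=1/2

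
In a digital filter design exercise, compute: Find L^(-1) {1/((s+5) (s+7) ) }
Partial fractions: 1/((s+5)(s+7)) = A/(s+5)+B/(s+7)
Cover-up: A = 1/(s+7)|_{s = -5} = 1/2; B = 1/(s+5)|_{s = -7} = -1/2
L^(-1) = (1/2)e^(-5t) - (1/2)e^(-7t)

Answer: (1/2)(e^(-5t) - e^(-7t))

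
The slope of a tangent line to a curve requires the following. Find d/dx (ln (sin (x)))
Chain rule: d/dx[ln(u)] = u'/u where u = sin(x)
u' = cos(x)

Answer: (cos(x))/(sin(x))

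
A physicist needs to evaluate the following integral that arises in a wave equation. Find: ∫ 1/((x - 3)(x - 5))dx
Partial fractions: 1/((x-3)(x-5))=A/(x-3) + B/(x-5)
A=-1/2, B=1/2
∫ [-1/2· 1/(x-3) + 1/2· 1/(x-5)] dx
=(1/2)[ln|x-5| - ln|x-3|] + C

Answer: (1/2)·ln|(x-5)/(x-3)| + C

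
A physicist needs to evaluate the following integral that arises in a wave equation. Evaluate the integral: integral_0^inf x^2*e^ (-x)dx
This is a Gamma integral. Substitute u=1x:
integral_0^inf x^2 * e^(-x) dx=(1/1^3) integral_0^inf u^2 * e^(-u) du
=Gamma(3)/1^3=2!/1^3=2/1

Answer: 2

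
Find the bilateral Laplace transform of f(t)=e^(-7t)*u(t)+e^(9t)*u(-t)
For e^(-7t) * u(t): L = 1/(s + 7), Re(s) > -7
For e^(9t) * u(-t): L = -1/(s-9), Re(s) < 9
Combined: F(s) = 1/(s + 7) - 1/(s-9), -7 < Re(s) < 9

Answer: 1/(s + 7) - 1/(s-9), ROC: -7 < Re(s) < 9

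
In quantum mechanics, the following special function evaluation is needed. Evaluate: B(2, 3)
B(x,y) = Γ(x)Γ(y)/Γ(x+y) = (x-1)!(y-1)!/(x+y-1)!
B(2,3) = 1!·2!/4! = 1/12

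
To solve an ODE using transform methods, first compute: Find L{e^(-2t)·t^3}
First shifting: L{e^(at)f(t)} = F(s-a)
L{t^3} = 6/s^4
Shift s → s + 2: 6/(s + 2)^4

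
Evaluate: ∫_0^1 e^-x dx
Antiderivative: -e^-x
Evaluate: -(e^-1-1)

Answer: (e^-1-1)/(-1)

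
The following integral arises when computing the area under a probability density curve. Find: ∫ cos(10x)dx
Using substitution u = 10x: ∫ cos(u) du/10 = sin(u)/10+C

Answer: (1/10)sin(10x)+C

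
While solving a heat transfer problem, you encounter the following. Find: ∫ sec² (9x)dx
Since d/dx[tan(9x)]=9sec²(9x), integral=tan(9x)/9+C

Answer: (1/9)tan(9x)+C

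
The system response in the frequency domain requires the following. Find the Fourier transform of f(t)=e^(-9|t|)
Using the standard pair: F{e^(-a|t|)} = 2a/(a^2+omega^2)
With a = 9: F(omega) = 18/(81+omega^2)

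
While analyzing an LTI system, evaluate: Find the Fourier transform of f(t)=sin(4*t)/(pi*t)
sin(W * t)/(pi * t) = (W/pi) * sinc(W * t/pi) is the impulse response of the ideal low-pass filter with cutoff W (here W = 4).
Its Fourier transform is a rectangular function:
F(omega) = 1 for |omega| < 4, 0 otherwise

Answer: rect(omega/8) [i.e., 1 for |omega| < 4, 0 otherwise]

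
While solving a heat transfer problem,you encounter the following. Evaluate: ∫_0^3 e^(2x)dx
Antiderivative: (1/2)e^(2x)
Evaluate: (1/2)(e^6-1)

Answer: (e^6-1)/2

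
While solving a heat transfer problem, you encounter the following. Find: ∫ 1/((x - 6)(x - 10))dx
Partial fractions: 1/((x-6)(x-10))=A/(x-6)+B/(x-10)
A=-1/4, B=1/4
∫ [-1/4· 1/(x-6)+1/4· 1/(x-10)] dx
=(1/4)[ln|x-10| - ln|x-6|]+C

Answer: (1/4)·ln|(x-10)/(x-6)|+C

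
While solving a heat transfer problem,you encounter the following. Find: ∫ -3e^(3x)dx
Since d/dx[e^(3x)] = 3e^(3x), we get -1 e^(3x)+C

Answer: -e^(3x)+C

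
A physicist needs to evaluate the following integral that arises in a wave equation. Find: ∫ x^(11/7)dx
Power rule: ∫ x^(11/7) dx = x^(18/7)/(18/7)+C

Answer: (7/18)·x^(18/7)+C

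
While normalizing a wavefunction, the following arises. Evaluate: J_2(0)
J_n(0) = 0 for all n > 0 (Bessel function of first kind)
J_2(0) = 0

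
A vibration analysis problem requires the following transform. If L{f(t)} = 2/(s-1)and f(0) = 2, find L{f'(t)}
L{f'(t)}=s·F(s) - f(0)=2s/(s-1) - 2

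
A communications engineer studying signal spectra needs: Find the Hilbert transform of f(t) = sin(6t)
The Hilbert transform shifts each frequency component by -pi/2.
H{sin(wt)}=-cos(wt)
With w=6: H{sin(6t)}=-cos(6t)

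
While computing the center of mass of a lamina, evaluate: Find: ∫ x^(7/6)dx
Power rule: ∫ x^(7/6) dx = x^(13/6)/(13/6) + C

Answer: (6/13)·x^(13/6) + C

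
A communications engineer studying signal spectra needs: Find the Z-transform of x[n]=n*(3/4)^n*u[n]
Using the property Z{n*a^n*u[n]}=az/(z-a)^2
With a=3/4: X(z)=(3/4)z/(z - 3/4)^2, |z| > 3/4

Answer: (3/4)z/(z - 3/4)^2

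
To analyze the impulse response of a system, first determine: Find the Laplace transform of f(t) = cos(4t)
L{cos(wt)}=s/(s² + w²)
L{cos(4t)}=s/(s² + 16)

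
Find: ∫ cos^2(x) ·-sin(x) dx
Let u=cos(x), du=-sin(x) dx
∫ u^2 du=u^3/3 + C

Answer: cos^3(x)/3 + C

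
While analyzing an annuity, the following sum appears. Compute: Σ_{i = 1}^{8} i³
Using formula: Σ i^3=[n(n+1)/2]²=[8·9/2]²=1296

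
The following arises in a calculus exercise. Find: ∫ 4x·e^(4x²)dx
Let u=4x², du=8x dx
∫ (1/2)e^u du=e^u/2 + C

Answer: e^(4x²)/2 + C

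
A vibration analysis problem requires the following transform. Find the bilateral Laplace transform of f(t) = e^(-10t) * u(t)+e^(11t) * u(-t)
For e^(-10t) * u(t): L=1/(s+10), Re(s) > -10
For e^(11t) * u(-t): L=-1/(s-11), Re(s) < 11
Combined: F(s)=1/(s+10)-1/(s-11), -10 < Re(s) < 11

Answer: 1/(s+10)-1/(s-11), ROC: -10 < Re(s) < 11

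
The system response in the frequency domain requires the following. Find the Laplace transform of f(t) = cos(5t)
L{cos(wt)} = s/(s² + w²)
L{cos(5t)} = s/(s² + 25)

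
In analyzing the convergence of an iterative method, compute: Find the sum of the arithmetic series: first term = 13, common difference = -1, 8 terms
Last term: a_n=13+(8-1)·-1=6
Sum=n(a_1+a_n)/2=8(13+6)/2=76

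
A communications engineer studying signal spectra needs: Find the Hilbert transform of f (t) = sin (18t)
The Hilbert transform shifts each frequency component by -pi/2.
H{sin(wt)}=-cos(wt)
With w=18: H{sin(18t)}=-cos(18t)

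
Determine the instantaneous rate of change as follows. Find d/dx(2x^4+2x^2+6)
Power rule: d/dx(ax^n)=n·a·x^(n-1)
Term by term: 8·x^3 + 4·x

Answer: 8x^3 + 4x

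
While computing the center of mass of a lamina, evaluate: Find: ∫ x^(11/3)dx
Power rule: ∫ x^(11/3) dx = x^(14/3)/(14/3)+C

Answer: (3/14)·x^(14/3)+C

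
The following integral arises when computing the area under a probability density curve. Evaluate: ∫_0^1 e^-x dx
Antiderivative: -e^-x
Evaluate: -(e^-1-1)

Answer: (e^-1-1)/(-1)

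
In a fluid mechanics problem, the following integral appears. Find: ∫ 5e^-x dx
Since d/dx[e^-x]=- e^-x, we get -5e^-x + C

Answer: -5e^-x + C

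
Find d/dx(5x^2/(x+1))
Quotient rule: (f/g)' = (f'g - fg')/g²
f = 5x^2, f' = 10x
g = x+1, g' = 1

Answer: (10x·(x+1)-5x^2)/(x+1)²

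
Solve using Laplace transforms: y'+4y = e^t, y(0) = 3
Take L: sY - 3+4Y = 1/(s-1)
Y(s+4) = 1/(s-1)+3
Y = 1/((s-1)(s+4))+3/(s+4)
Partial fractions: 1/((s-1)(s+4)) = (1/5)/(s-1) - (1/5)/(s+4)
So Y = (1/5)/(s-1)+(14/5)/(s+4)
Inverse Laplace transform (L^(-1){1/(s-1)} = e^t, L^(-1){1/(s+4)} = e^(-4t)):

Answer: y(t) = (1/5)·e^t+(14/5)·e^(-4t)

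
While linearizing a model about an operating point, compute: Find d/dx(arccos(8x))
d/dx[arccos(u)] = -u'/√(1-u²), u = 8x, u' = 8

Answer: -8/√(1-64x²)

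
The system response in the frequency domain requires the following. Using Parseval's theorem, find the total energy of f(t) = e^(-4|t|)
Parseval's theorem: E=integral |f(t)|^2 dt=(1/2pi) integral |F(omega)|^2 domega
E=integral_{-inf}^{inf} e^(-8|t|) dt=2*integral_0^inf e^(-8t) dt=2/(2*4)=1/4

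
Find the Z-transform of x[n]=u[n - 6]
Using the time-shift property: Z{u[n-6]} = z^(-6) * z/(z-1)
= z^(-5)/(z-1)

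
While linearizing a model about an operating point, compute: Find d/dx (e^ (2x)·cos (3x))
Product rule: (fg)' = f'g+fg'
f = e^(2x), f' = 2·e^(2x)
g = cos(3x), g' = -3·sin(3x)

Answer: 2·e^(2x)·cos(3x)-3·e^(2x)·sin(3x)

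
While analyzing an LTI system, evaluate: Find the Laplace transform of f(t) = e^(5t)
L{e^(at)} = 1/(s-a)
L{e^(5t)} = 1/(s-5)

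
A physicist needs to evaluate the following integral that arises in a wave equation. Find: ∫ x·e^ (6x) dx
Integration by parts: u=x, dv=e^(6x) dx
du=dx, v=e^(6x)/6
=x·e^(6x)/6 - ∫ e^(6x)/6 dx
=x·e^(6x)/6 - e^(6x)/36+C

Answer: e^(6x)(x/6-1/36)+C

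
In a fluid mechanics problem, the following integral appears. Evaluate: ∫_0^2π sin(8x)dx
Antiderivative: -cos(8x)/8
Evaluate at bounds: [-cos(8·2π)/8] - [-cos(8·0)/8]
= (-(1)+(1))/8 = 0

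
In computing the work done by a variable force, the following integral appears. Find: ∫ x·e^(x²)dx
Let u=x², du=2x dx
∫ (1/2)e^u du=e^u/2 + C

Answer: e^(x²)/2 + C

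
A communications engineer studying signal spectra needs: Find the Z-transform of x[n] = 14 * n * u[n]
Z{n*u[n]}=z/(z-1)^2
By linearity: Z{14*n*u[n]}=14z/(z-1)^2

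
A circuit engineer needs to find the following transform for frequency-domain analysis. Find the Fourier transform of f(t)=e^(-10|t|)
Using the standard pair: F{e^(-a|t|)}=2a/(a^2 + omega^2)
With a=10: F(omega)=20/(100 + omega^2)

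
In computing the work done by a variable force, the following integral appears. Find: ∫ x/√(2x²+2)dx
Let u = 2x²+2, du = 4x dx
∫ (1/4)·u^(-1/2) du = √u/2+C

Answer: √(2x²+2)/2+C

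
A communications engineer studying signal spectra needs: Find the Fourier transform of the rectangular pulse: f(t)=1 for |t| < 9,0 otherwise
F(omega) = integral from -9 to 9 of e^(-j * omega * t) dt
= 2 * sin(9 * omega)/omega = 18 * sinc(9 * omega/pi)

Answer: 2 * sin(9 * omega)/omega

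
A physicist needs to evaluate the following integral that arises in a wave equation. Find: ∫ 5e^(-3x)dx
Since d/dx[e^(-3x)] = -3e^(-3x), we get -5/3 e^(-3x) + C

Answer: (-5/3)e^(-3x) + C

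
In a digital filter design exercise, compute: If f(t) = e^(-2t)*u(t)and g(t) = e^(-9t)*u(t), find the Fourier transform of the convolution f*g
By the convolution theorem: F{f*g} = F(omega)*G(omega)
F(omega) = 1/(2 + j*omega), G(omega) = 1/(9 + j*omega)
F{f*g} = 1/((2 + j*omega)(9 + j*omega))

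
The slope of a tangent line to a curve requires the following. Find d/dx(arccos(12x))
d/dx[arccos(u)] = -u'/√(1-u²), u = 12x, u' = 12

Answer: -12/√(1 - 144x²)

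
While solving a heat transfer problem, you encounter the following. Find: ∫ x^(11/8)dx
Power rule: ∫ x^(11/8) dx = x^(19/8)/(19/8) + C

Answer: (8/19)·x^(19/8) + C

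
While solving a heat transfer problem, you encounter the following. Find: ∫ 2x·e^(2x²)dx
Let u = 2x², du = 4x dx
∫ (1/2)e^u du = e^u/2 + C

Answer: e^(2x²)/2 + C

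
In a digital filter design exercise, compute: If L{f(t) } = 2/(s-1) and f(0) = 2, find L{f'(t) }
L{f'(t)}=s·F(s) - f(0)=2s/(s-1)-2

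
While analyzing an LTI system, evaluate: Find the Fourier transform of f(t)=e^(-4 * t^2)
The Fourier transform of a Gaussian e^(-a*t^2) is sqrt(pi/a)*e^(-omega^2/(4a)).
With a = 4: F(omega) = sqrt(pi)/2*e^(-omega^2/16)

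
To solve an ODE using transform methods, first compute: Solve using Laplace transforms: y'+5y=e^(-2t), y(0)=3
Take L: sY - 3+5Y=1/(s+2)
Y(s+5)=1/(s+2)+3
Y=1/((s+2)(s+5))+3/(s+5)
Partial fractions: 1/((s+2)(s+5))=(1/3)/(s+2) - (1/3)/(s+5)
So Y=(1/3)/(s+2)+(8/3)/(s+5)
Inverse Laplace transform (L^(-1){1/(s+2)}=e^(-2t), L^(-1){1/(s+5)}=e^(-5t)):

Answer: y(t)=(1/3)·e^(-2t)+(8/3)·e^(-5t)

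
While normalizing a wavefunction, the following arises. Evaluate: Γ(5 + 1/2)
Γ(n + 1/2)=(2n)!√π/(4^n·n!)
=3628800√π/(1024·120)=(945/32)·√π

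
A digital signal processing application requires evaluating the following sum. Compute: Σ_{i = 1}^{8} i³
Using formula: Σ i^3 = [n(n+1)/2]² = [8·9/2]² = 1296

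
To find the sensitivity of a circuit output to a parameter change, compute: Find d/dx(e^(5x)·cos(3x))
Product rule: (fg)'=f'g + fg'
f=e^(5x), f'=5·e^(5x)
g=cos(3x), g'=-3·sin(3x)

Answer: 5·e^(5x)·cos(3x) - 3·e^(5x)·sin(3x)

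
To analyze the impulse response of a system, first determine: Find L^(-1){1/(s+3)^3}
L^(-1){1/(s-a)^n} = t^(n-1)·e^(at)/(n-1)!
Here a = -3, n = 3: t^2·e^(-3t)/2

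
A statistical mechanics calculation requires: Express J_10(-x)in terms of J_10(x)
For integer n: J_n(-x) = (-1)^n J_n(x)
With n = 10: J_10(-x) = (-1)^10 J_10(x) = J_10(x)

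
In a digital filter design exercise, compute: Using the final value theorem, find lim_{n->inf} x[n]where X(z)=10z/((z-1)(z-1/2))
Final value theorem: lim x[n] = lim_{z->1} (z-1) * X(z)
(z-1) * X(z) = 10z/(z-1/2)
As z->1: 10/(1-1/2) = 10/(1/2) = 20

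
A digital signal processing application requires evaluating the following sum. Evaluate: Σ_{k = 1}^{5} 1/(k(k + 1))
Partial fractions: 1/(k(k+1)) = 1/k - 1/(k+1)
Telescoping sum: 1(1-1/6) = 1·5/6

Answer: 5/6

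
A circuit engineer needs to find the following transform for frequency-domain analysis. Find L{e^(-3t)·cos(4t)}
First shifting: L{e^(at)f(t)} = F(s-a)
L{cos(4t)} = s/(s² + 16)
Shift: (s + 3)/((s + 3)² + 16)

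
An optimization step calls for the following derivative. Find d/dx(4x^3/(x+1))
Quotient rule: (f/g)' = (f'g - fg')/g²
f = 4x^3, f' = 12x^2
g = x + 1, g' = 1

Answer: (12x^2·(x + 1) - 4x^3)/(x + 1)²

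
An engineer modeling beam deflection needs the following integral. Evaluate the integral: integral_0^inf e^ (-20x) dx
integral_0^inf e^(-20x) dx=[-1/20*e^(-20x)]_0^inf
=0 - (-1/20)=1/20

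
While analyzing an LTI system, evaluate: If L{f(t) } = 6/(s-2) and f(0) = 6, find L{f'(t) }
L{f'(t)}=s·F(s) - f(0)=6s/(s-2)-6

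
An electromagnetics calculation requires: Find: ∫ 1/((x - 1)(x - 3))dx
Partial fractions: 1/((x-1)(x-3))=A/(x-1)+B/(x-3)
A=-1/2, B=1/2
∫ [-1/2· 1/(x-1)+1/2· 1/(x-3)] dx
=(1/2)[ln|x-3| - ln|x-1|]+C

Answer: (1/2)·ln|(x-3)/(x-1)|+C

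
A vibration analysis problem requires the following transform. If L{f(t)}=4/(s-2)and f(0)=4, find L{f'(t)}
L{f'(t)} = s·F(s) - f(0) = 4s/(s-2)-4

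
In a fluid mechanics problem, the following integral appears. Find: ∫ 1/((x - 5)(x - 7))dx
Partial fractions: 1/((x-5)(x-7))=A/(x-5) + B/(x-7)
A=-1/2, B=1/2
∫ [-1/2· 1/(x-5) + 1/2· 1/(x-7)] dx
=(1/2)[ln|x-7| - ln|x-5|] + C

Answer: (1/2)·ln|(x-7)/(x-5)| + C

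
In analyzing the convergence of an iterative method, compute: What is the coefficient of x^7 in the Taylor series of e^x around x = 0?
Taylor series of e^x=Σ x^n/n!
Coefficient of x^7=1/7!=1/5040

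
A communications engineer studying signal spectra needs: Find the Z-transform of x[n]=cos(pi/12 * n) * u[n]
Z{cos(w0 * n) * u[n]}=z(z - cos(w0))/(z^2 - 2z * cos(w0) + 1)
With w0=pi/12: X(z)=z(z - cos(pi/12))/(z^2 - 2z * cos(pi/12) + 1)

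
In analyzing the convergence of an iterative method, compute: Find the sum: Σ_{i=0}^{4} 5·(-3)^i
Geometric series: S=a(1 - r^n)/(1 - r)
a=5, r=-3, n=5
S=5(1 + 243)/4=305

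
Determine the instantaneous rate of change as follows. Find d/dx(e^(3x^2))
Chain rule: d/dx[e^u]=e^u · u' where u=3x^2
u'=6x

Answer: 6x·e^(3x^2)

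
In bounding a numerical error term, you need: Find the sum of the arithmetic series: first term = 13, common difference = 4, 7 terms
Last term: a_n=13 + (7 - 1)·4=37
Sum=n(a_1 + a_n)/2=7(13 + 37)/2=175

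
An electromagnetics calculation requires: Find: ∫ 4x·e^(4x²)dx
Let u=4x², du=8x dx
∫ (1/2)e^u du=e^u/2 + C

Answer: e^(4x²)/2 + C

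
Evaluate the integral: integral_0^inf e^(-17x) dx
integral_0^inf e^(-17x) dx = [-1/17*e^(-17x)]_0^inf
= 0 - (-1/17) = 1/17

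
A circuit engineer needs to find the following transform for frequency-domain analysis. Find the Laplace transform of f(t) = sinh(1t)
L{sinh(at)}=a/(s²-a²)
L{sinh(1t)}=1/(s²-1)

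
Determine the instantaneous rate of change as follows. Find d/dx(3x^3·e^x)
Product rule: (fg)'=f'g+fg'
f=3x^3, f'=9x^2
g=e^x, g'=e^x

Answer: 9x^2·e^x+3x^3·e^x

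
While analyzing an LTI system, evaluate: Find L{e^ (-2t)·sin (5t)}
First shifting: L{e^(at)f(t)}=F(s-a)
L{sin(5t)}=5/(s²+25)
Shift: 5/((s+2)²+25)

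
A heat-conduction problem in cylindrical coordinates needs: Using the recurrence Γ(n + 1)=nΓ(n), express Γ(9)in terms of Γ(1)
Γ(9) = 8Γ(8) = 8·7Γ(7) = ... = 8!·Γ(1) = 40320·Γ(1)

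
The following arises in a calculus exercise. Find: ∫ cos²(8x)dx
Using identity cos²(u) = (1+cos(2u))/2:
∫ (1+cos(16x))/2 dx = x/2+sin(16x)/32+C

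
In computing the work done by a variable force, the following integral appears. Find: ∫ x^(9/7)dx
Power rule: ∫ x^(9/7) dx = x^(16/7)/(16/7)+C

Answer: (7/16)·x^(16/7)+C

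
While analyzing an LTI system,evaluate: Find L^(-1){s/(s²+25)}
L^(-1){s/(s² + w²)} = cos(wt)
Here w = 5

Answer: cos(5t)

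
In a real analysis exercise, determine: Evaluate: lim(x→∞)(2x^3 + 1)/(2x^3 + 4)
Divide numerator and denominator by x^3:
lim (2+1/x^3)/(2+4/x^3)=1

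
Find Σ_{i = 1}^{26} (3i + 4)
=3·Σ i + 4·26=3·351 + 104=1157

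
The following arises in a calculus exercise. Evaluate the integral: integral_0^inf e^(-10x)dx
integral_0^inf e^(-10x) dx = [-1/10 * e^(-10x)]_0^inf
= 0 - (-1/10) = 1/10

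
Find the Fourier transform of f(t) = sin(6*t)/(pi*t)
sin(W*t)/(pi*t)=(W/pi)*sinc(W*t/pi) is the impulse response of the ideal low-pass filter with cutoff W (here W=6).
Its Fourier transform is a rectangular function:
F(omega)=1 for |omega| < 6, 0 otherwise

Answer: rect(omega/12) [i.e., 1 for |omega| < 6, 0 otherwise]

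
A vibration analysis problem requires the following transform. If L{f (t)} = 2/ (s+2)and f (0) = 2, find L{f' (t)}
L{f'(t)}=s·F(s) - f(0)=2s/(s + 2) - 2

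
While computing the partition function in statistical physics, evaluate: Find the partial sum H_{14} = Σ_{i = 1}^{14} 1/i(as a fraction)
H_14=1+1/2+1/3+...+1/14
=1171733/360360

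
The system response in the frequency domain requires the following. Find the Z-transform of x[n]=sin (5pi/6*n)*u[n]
Z{sin(w0 * n) * u[n]} = z * sin(w0)/(z^2-2z * cos(w0)+1)
With w0 = 5pi/6: X(z) = z * sin(5pi/6)/(z^2-2z * cos(5pi/6)+1)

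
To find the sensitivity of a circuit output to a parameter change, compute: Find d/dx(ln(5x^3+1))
Chain rule: d/dx[ln(u)]=u'/u where u=5x^3+1
u'=15x^2

Answer: (15x^2)/(5x^3+1)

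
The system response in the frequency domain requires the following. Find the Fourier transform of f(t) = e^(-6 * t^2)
The Fourier transform of a Gaussian e^(-a * t^2) is sqrt(pi/a) * e^(-omega^2/(4a)).
With a = 6: F(omega) = sqrt(pi/6) * e^(-omega^2/24)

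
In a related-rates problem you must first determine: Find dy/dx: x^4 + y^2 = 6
Differentiate: 4x^3 + 2y·(dy/dx) = 0
dy/dx = -4x^3/(2y)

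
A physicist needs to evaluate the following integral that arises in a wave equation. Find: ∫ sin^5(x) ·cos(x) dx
Let u = sin(x), du = cos(x) dx
∫ u^5 du = u^6/6+C

Answer: sin^6(x)/6+C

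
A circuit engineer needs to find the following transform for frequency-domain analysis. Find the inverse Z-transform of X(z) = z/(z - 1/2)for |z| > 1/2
Standard pair: z/(z-a) <-> a^n*u[n] for causal signals
With a = 1/2: x[n] = (1/2)^n*u[n]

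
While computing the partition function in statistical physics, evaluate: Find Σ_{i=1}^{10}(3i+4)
=3·Σ i + 4·10=3·55 + 40=205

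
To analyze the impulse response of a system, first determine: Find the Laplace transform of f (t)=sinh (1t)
L{sinh(at)}=a/(s²-a²)
L{sinh(1t)}=1/(s²-1)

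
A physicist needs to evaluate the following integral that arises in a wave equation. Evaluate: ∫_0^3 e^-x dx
Antiderivative: -e^-x
Evaluate: -(e^-3 - 1)

Answer: (e^-3 - 1)/(-1)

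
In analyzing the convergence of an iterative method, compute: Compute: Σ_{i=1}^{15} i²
Using formula: Σ i^2=n(n + 1)(2n + 1)/6=15·16·31/6=1240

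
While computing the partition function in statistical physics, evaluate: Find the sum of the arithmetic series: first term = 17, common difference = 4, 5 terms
Last term: a_n = 17+(5-1)·4 = 33
Sum = n(a_1+a_n)/2 = 5(17+33)/2 = 125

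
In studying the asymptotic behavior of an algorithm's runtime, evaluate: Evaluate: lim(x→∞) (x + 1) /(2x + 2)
Divide numerator and denominator by x:
lim (1+1/x)/(2+2/x) = 1/2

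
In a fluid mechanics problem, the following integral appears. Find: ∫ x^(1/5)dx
Power rule: ∫ x^(1/5) dx = x^(6/5)/(6/5)+C

Answer: (5/6)·x^(6/5)+C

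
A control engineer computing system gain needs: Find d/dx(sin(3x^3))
Chain rule: d/dx[sin(u)] = cos(u)·u' where u = 3x^3
u' = 9x^2

Answer: 9x^2·cos(3x^3)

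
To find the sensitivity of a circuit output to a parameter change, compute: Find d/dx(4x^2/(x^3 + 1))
Quotient rule: (f/g)'=(f'g - fg')/g²
f=4x^2, f'=8x
g=x^3 + 1, g'=3x^2

Answer: (8x·(x^3 + 1) - 12x^4)/(x^3 + 1)²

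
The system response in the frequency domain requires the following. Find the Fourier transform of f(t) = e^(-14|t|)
Using the standard pair: F{e^(-a|t|)}=2a/(a^2+omega^2)
With a=14: F(omega)=28/(196+omega^2)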